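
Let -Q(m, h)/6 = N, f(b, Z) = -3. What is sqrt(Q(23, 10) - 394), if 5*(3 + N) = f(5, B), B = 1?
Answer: 7*I*sqrt(190)/5 ≈ 19.298*I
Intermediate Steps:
N = -18/5 (N = -3 + (1/5)*(-3) = -3 - 3/5 = -18/5 ≈ -3.6000)
Q(m, h) = 108/5 (Q(m, h) = -6*(-18/5) = 108/5)
sqrt(Q(23, 10) - 394) = sqrt(108/5 - 394) = sqrt(-1862/5) = 7*I*sqrt(190)/5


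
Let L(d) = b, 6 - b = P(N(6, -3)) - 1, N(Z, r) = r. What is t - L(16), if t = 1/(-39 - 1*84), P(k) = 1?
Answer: -739/123 ≈ -6.0081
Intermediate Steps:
b = 6 (b = 6 - (1 - 1) = 6 - 1*0 = 6 + 0 = 6)
L(d) = 6
t = -1/123 (t = 1/(-39 - 84) = 1/(-123) = -1/123 ≈ -0.0081301)
t - L(16) = -1/123 - 1*6 = -1/123 - 6 = -739/123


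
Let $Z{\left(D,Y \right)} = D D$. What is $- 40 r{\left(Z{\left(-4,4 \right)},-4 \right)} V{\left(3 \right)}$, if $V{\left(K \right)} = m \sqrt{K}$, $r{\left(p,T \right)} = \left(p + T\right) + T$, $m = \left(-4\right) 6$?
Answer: $7680 \sqrt{3} \approx 13302.0$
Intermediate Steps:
$m = -24$
$Z{\left(D,Y \right)} = D^{2}$
$r{\left(p,T \right)} = p + 2 T$ ($r{\left(p,T \right)} = \left(T + p\right) + T = p + 2 T$)
$V{\left(K \right)} = - 24 \sqrt{K}$
$- 40 r{\left(Z{\left(-4,4 \right)},-4 \right)} V{\left(3 \right)} = - 40 \left(\left(-4\right)^{2} + 2 \left(-4\right)\right) \left(- 24 \sqrt{3}\right) = - 40 \left(16 - 8\right) \left(- 24 \sqrt{3}\right) = \left(-40\right) 8 \left(- 24 \sqrt{3}\right) = - 320 \left(- 24 \sqrt{3}\right) = 7680 \sqrt{3}$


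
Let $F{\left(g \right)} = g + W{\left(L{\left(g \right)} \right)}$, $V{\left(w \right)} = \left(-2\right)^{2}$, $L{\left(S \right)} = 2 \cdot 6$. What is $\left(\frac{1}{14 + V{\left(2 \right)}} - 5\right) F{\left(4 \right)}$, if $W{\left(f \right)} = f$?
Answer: $- \frac{712}{9} \approx -79.111$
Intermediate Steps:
$L{\left(S \right)} = 12$
$V{\left(w \right)} = 4$
$F{\left(g \right)} = 12 + g$ ($F{\left(g \right)} = g + 12 = 12 + g$)
$\left(\frac{1}{14 + V{\left(2 \right)}} - 5\right) F{\left(4 \right)} = \left(\frac{1}{14 + 4} - 5\right) \left(12 + 4\right) = \left(\frac{1}{18} - 5\right) 16 = \left(- \frac{89}{18}\right) 16 = - \frac{712}{9}$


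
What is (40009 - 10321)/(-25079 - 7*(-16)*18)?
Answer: -29688/23063 ≈ -1.2873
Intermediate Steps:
(40009 - 10321)/(-25079 - 7*(-16)*18) = 29688/(-25079 + 112*18) = 29688/(-25079 + 2016) = 29688/(-23063) = 29688*(-1/23063) = -29688/23063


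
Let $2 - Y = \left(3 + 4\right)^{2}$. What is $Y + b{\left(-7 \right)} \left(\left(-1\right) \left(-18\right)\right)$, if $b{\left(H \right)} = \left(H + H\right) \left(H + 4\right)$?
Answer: $709$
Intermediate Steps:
$b{\left(H \right)} = 2 H \left(4 + H\right)$
$Y = -47$ ($Y = 2 - \left(3 + 4\right)^{2} = 2 - 7^{2} = 2 - 49 = -47$)
$Y + b{\left(-7 \right)} \left(\left(-1\right) \left(-18\right)\right) = -47 + 2 \left(-7\right) \left(4 - 7\right) \left(\left(-1\right) \left(-18\right)\right) = -47 + 2 \left(-7\right) \left(-3\right) 18 = -47 + 42 \cdot 18 = -47 + 756 = 709$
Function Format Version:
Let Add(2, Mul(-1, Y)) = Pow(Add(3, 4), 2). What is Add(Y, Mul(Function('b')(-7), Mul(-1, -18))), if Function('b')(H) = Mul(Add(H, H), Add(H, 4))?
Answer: 709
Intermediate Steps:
Function('b')(H) = Mul(2, H, Add(4, H)) (Function('b')(H) = Mul(Mul(2, H), Add(4, H)) = Mul(2, H, Add(4, H)))
Y = -47 (Y = Add(2, Mul(-1, Pow(Add(3, 4), 2))) = Add(2, Mul(-1, Pow(7, 2))) = Add(2, Mul(-1, 49)) = Add(2, -49) = -47)
Add(Y, Mul(Function('b')(-7), Mul(-1, -18))) = Add(-47, Mul(Mul(2, -7, Add(4, -7)), Mul(-1, -18))) = Add(-47, Mul(Mul(2, -7, -3), 18)) = Add(-47, Mul(42, 18)) = Add(-47, 756) = 709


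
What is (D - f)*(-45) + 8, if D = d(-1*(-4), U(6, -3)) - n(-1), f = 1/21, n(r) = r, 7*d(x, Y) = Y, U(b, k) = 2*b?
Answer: -112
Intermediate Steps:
d(x, Y) = Y/7
f = 1/21 ≈ 0.047619
D = 19/7 (D = (2*6)/7 - 1*(-1) = (1/7)*12 + 1 = 12/7 + 1 = 19/7 ≈ 2.7143)
(D - f)*(-45) + 8 = (19/7 - 1*1/21)*(-45) + 8 = (19/7 - 1/21)*(-45) + 8 = (8/3)*(-45) + 8 = -120 + 8 = -112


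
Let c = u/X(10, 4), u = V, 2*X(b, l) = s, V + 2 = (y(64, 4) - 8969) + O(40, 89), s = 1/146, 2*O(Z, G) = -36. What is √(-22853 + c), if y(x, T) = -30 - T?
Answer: I*√2657569 ≈ 1630.2*I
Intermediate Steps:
O(Z, G) = -18 (O(Z, G) = (½)*(-36) = -18)
s = 1/146 ≈ 0.0068493
V = -9023 (V = -2 + (((-30 - 1*4) - 8969) - 18) = -2 + (((-30 - 4) - 8969) - 18) = -2 + ((-34 - 8969) - 18) = -2 + (-9003 - 18) = -2 - 9021 = -9023)
X(b, l) = 1/292 (X(b, l) = (½)*(1/146) = 1/292)
u = -9023
c = -2634716 (c = -9023/1/292 = -9023*292 = -2634716)
√(-22853 + c) = √(-22853 - 2634716) = √(-2657569) = I*√2657569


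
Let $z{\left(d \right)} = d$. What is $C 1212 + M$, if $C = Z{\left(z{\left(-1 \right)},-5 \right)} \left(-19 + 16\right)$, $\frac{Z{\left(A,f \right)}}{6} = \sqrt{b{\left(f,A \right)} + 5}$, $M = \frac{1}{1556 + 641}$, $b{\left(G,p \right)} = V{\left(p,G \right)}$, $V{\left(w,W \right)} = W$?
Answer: $\frac{1}{2197} \approx 0.00045517$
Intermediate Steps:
$b{\left(G,p \right)} = G$
$M = \frac{1}{2197} \approx 0.00045517$
$Z{\left(A,f \right)} = 6 \sqrt{5 + f}$ ($Z{\left(A,f \right)} = 6 \sqrt{f + 5} = 6 \sqrt{5 + f}$)
$C = 0$ ($C = 6 \sqrt{5 - 5} \left(-19 + 16\right) = 6 \sqrt{0} \left(-3\right) = 6 \cdot 0 \left(-3\right) = 0 \left(-3\right) = 0$)
$C 1212 + M = 0 \cdot 1212 + \frac{1}{2197} = 0 + \frac{1}{2197} = \frac{1}{2197}$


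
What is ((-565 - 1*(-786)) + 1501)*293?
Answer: 504546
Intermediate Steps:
((-565 - 1*(-786)) + 1501)*293 = ((-565 + 786) + 1501)*293 = (221 + 1501)*293 = 1722*293 = 504546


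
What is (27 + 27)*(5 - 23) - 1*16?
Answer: -988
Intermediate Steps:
(27 + 27)*(5 - 23) - 1*16 = 54*(-18) - 16 = -972 - 16 = -988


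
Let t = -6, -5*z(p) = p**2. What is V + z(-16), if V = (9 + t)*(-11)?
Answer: -421/5 ≈ -84.200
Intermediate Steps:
z(p) = -p**2/5
V = -33 (V = (9 - 6)*(-11) = 3*(-11) = -33)
V + z(-16) = -33 - 1/5*(-16)**2 = -33 - 1/5*256 = -33 - 256/5 = -421/5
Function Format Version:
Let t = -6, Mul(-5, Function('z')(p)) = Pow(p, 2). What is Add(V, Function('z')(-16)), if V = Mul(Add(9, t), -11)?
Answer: Rational(-421, 5) ≈ -84.200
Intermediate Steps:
Function('z')(p) = Mul(Rational(-1, 5), Pow(p, 2))
V = -33 (V = Mul(Add(9, -6), -11) = Mul(3, -11) = -33)
Add(V, Function('z')(-16)) = Add(-33, Mul(Rational(-1, 5), Pow(-16, 2))) = Add(-33, Mul(Rational(-1, 5), 256)) = Add(-33, Rational(-256, 5)) = Rational(-421, 5)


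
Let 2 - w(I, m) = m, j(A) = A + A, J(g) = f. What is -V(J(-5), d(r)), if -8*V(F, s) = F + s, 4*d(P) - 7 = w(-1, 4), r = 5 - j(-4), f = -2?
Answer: -3/32 ≈ -0.093750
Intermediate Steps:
J(g) = -2
j(A) = 2*A
r = 13 (r = 5 - 2*(-4) = 5 - 1*(-8) = 5 + 8 = 13)
w(I, m) = 2 - m
d(P) = 5/4 (d(P) = 7/4 + (2 - 1*4)/4 = 7/4 + (2 - 4)/4 = 7/4 + (¼)*(-2) = 7/4 - ½ = 5/4)
V(F, s) = -F/8 - s/8 (V(F, s) = -(F + s)/8 = -F/8 - s/8)
-V(J(-5), d(r)) = -(-⅛*(-2) - ⅛*5/4) = -(¼ - 5/32) = -1*3/32 = -3/32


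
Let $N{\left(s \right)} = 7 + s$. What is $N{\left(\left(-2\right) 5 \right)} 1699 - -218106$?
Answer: $213009$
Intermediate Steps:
$N{\left(\left(-2\right) 5 \right)} 1699 - -218106 = \left(7 - 10\right) 1699 - -218106 = \left(7 - 10\right) 1699 + 218106 = \left(-3\right) 1699 + 218106 = -5097 + 218106 = 213009$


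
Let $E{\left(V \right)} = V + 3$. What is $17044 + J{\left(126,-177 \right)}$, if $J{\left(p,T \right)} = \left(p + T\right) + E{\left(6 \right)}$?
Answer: $17002$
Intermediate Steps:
$E{\left(V \right)} = 3 + V$
$J{\left(p,T \right)} = 9 + T + p$ ($J{\left(p,T \right)} = \left(p + T\right) + \left(3 + 6\right) = \left(T + p\right) + 9 = 9 + T + p$)
$17044 + J{\left(126,-177 \right)} = 17044 + \left(9 - 177 + 126\right) = 17044 - 42 = 17002$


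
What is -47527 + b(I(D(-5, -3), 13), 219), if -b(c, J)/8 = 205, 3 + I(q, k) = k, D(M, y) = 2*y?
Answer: -49167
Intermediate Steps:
I(q, k) = -3 + k
b(c, J) = -1640 (b(c, J) = -8*205 = -1640)
-47527 + b(I(D(-5, -3), 13), 219) = -47527 - 1640 = -49167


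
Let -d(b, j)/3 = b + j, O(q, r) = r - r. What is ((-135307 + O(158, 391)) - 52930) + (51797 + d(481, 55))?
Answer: -138048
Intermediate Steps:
O(q, r) = 0
d(b, j) = -3*b - 3*j (d(b, j) = -3*(b + j) = -3*b - 3*j)
((-135307 + O(158, 391)) - 52930) + (51797 + d(481, 55)) = ((-135307 + 0) - 52930) + (51797 + (-3*481 - 3*55)) = (-135307 - 52930) + (51797 + (-1443 - 165)) = -188237 + (51797 - 1608) = -188237 + 50189 = -138048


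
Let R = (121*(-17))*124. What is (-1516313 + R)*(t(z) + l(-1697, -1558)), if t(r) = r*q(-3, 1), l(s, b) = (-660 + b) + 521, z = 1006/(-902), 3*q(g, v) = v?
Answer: 4068054407264/1353 ≈ 3.0067e+9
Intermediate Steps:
q(g, v) = v/3
z = -503/451 (z = 1006*(-1/902) = -503/451 ≈ -1.1153)
l(s, b) = -139 + b
t(r) = r/3 (t(r) = r*((⅓)*1) = r*(⅓) = r/3)
R = -255068 (R = -2057*124 = -255068)
(-1516313 + R)*(t(z) + l(-1697, -1558)) = (-1516313 - 255068)*((⅓)*(-503/451) + (-139 - 1558)) = -1771381*(-503/1353 - 1697) = -1771381*(-2296544/1353) = 4068054407264/1353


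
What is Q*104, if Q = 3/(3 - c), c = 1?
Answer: 156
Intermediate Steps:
Q = 3/2 (Q = 3/(3 - 1*1) = 3/(3 - 1) = 3/2 ≈ 1.5000)
Q*104 = (3/2)*104 = 156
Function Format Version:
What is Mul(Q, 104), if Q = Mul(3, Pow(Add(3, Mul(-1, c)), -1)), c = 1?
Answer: 156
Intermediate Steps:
Q = Rational(3, 2) (Q = Mul(3, Pow(Add(3, Mul(-1, 1)), -1)) = Mul(3, Pow(Add(3, -1), -1)) = Mul(3, Pow(2, -1)) = Mul(3, Rational(1, 2)) = Rational(3, 2) ≈ 1.5000)
Mul(Q, 104) = Mul(Rational(3, 2), 104) = 156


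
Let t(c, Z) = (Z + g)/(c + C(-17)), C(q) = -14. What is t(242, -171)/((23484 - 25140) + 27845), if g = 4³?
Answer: -107/5971092 ≈ -1.7920e-5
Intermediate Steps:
g = 64
t(c, Z) = (64 + Z)/(-14 + c) (t(c, Z) = (Z + 64)/(c - 14) = (64 + Z)/(-14 + c))
t(242, -171)/((23484 - 25140) + 27845) = ((64 - 171)/(-14 + 242))/((23484 - 25140) + 27845) = (-107/228)/(-1656 + 27845) = ((1/228)*(-107))/26189 = -107/228*1/26189 = -107/5971092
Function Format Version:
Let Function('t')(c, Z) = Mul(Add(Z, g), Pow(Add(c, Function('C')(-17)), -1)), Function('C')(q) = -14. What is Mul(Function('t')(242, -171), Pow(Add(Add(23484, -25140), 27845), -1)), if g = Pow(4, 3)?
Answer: Rational(-107, 5971092) ≈ -1.7920e-5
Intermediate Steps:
g = 64
Function('t')(c, Z) = Mul(Pow(Add(-14, c), -1), Add(64, Z)) (Function('t')(c, Z) = Mul(Add(Z, 64), Pow(Add(c, -14), -1)) = Mul(Add(64, Z), Pow(Add(-14, c), -1)) = Mul(Pow(Add(-14, c), -1), Add(64, Z)))
Mul(Function('t')(242, -171), Pow(Add(Add(23484, -25140), 27845), -1)) = Mul(Mul(Pow(Add(-14, 242), -1), Add(64, -171)), Pow(Add(Add(23484, -25140), 27845), -1)) = Mul(Mul(Pow(228, -1), -107), Pow(Add(-1656, 27845), -1)) = Mul(Mul(Rational(1, 228), -107), Pow(26189, -1)) = Mul(Rational(-107, 228), Rational(1, 26189)) = Rational(-107, 5971092)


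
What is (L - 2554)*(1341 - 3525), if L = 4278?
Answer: -3765216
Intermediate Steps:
(L - 2554)*(1341 - 3525) = (4278 - 2554)*(1341 - 3525) = 1724*(-2184) = -3765216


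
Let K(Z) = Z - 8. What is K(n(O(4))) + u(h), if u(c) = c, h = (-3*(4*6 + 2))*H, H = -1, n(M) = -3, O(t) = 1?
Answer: 67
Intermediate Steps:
h = 78 (h = -3*(4*6 + 2)*(-1) = -3*(24 + 2)*(-1) = -3*26*(-1) = -78*(-1) = 78)
K(Z) = -8 + Z
K(n(O(4))) + u(h) = (-8 - 3) + 78 = -11 + 78 = 67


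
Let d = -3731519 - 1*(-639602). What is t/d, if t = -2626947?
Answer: 875649/1030639 ≈ 0.84962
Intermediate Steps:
d = -3091917 (d = -3731519 + 639602 = -3091917)
t/d = -2626947/(-3091917) = -2626947*(-1/3091917) = 875649/1030639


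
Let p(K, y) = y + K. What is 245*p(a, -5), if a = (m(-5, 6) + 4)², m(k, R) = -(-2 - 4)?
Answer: 23275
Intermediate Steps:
m(k, R) = 6 (m(k, R) = -1*(-6) = 6)
a = 100 (a = (6 + 4)² = 10² = 100)
p(K, y) = K + y
245*p(a, -5) = 245*(100 - 5) = 245*95 = 23275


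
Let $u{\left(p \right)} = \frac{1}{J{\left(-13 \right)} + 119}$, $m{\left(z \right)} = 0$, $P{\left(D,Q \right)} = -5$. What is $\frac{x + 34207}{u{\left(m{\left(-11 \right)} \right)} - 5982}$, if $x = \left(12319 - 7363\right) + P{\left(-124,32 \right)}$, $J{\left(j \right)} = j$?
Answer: $- \frac{4150748}{634091} \approx -6.546$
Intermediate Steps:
$u{\left(p \right)} = \frac{1}{106}$ ($u{\left(p \right)} = \frac{1}{-13 + 119} = \frac{1}{106}$)
$x = 4951$ ($x = \left(12319 - 7363\right) - 5 = 4956 - 5 = 4951$)
$\frac{x + 34207}{u{\left(m{\left(-11 \right)} \right)} - 5982} = \frac{4951 + 34207}{\frac{1}{106} - 5982} = \frac{39158}{- \frac{634091}{106}} = 39158 \left(- \frac{106}{634091}\right) = - \frac{4150748}{634091}$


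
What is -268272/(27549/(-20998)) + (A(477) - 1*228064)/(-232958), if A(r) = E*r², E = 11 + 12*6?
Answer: 145753256723449/713084438 ≈ 2.0440e+5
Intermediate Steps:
E = 83 (E = 11 + 72 = 83)
A(r) = 83*r²
-268272/(27549/(-20998)) + (A(477) - 1*228064)/(-232958) = -268272/(27549/(-20998)) + (83*477² - 1*228064)/(-232958) = -268272/(27549*(-1/20998)) + (83*227529 - 228064)*(-1/232958) = -268272/(-27549/20998) + (18884907 - 228064)*(-1/232958) = -268272*(-20998/27549) + 18656843*(-1/232958) = 625908384/3061 - 18656843/232958 = 145753256723449/713084438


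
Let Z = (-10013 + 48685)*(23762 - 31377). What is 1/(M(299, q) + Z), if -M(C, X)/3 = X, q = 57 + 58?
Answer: -1/294487625 ≈ -3.3957e-9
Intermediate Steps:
q = 115
Z = -294487280 (Z = 38672*(-7615) = -294487280)
M(C, X) = -3*X
1/(M(299, q) + Z) = 1/(-3*115 - 294487280) = 1/(-345 - 294487280) = 1/(-294487625) = -1/294487625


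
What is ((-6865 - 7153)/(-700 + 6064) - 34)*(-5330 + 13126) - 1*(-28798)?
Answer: -344153788/1341 ≈ -2.5664e+5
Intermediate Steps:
((-6865 - 7153)/(-700 + 6064) - 34)*(-5330 + 13126) - 1*(-28798) = (-14018/5364 - 34)*7796 + 28798 = (-14018*1/5364 - 34)*7796 + 28798 = (-7009/2682 - 34)*7796 + 28798 = -98197/2682*7796 + 28798 = -382771906/1341 + 28798 = -344153788/1341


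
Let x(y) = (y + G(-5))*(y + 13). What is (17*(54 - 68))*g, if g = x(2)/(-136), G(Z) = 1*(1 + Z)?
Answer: -105/2 ≈ -52.500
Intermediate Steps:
G(Z) = 1 + Z
x(y) = (-4 + y)*(13 + y) (x(y) = (y + (1 - 5))*(y + 13) = (y - 4)*(13 + y) = (-4 + y)*(13 + y))
g = 15/68 (g = (-52 + 2**2 + 9*2)/(-136) = (-52 + 4 + 18)*(-1/136) = -30*(-1/136) = 15/68 ≈ 0.22059)
(17*(54 - 68))*g = (17*(54 - 68))*(15/68) = (17*(-14))*(15/68) = -238*15/68 = -105/2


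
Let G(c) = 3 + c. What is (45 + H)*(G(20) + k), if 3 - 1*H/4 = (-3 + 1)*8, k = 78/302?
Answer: 424952/151 ≈ 2814.3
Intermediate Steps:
k = 39/151 (k = 78*(1/302) = 39/151 ≈ 0.25828)
H = 76 (H = 12 - 4*(-3 + 1)*8 = 12 - (-8)*8 = 12 - 4*(-16) = 12 + 64 = 76)
(45 + H)*(G(20) + k) = (45 + 76)*((3 + 20) + 39/151) = 121*(23 + 39/151) = 121*(3512/151) = 424952/151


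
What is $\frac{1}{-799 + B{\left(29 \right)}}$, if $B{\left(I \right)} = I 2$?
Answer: $- \frac{1}{741} \approx -0.0013495$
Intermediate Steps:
$B{\left(I \right)} = 2 I$
$\frac{1}{-799 + B{\left(29 \right)}} = \frac{1}{-799 + 2 \cdot 29} = \frac{1}{-799 + 58} = \frac{1}{-741} = - \frac{1}{741}$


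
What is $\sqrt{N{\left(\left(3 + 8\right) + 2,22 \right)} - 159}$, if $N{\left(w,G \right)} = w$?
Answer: $i \sqrt{146} \approx 12.083 i$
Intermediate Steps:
$\sqrt{N{\left(\left(3 + 8\right) + 2,22 \right)} - 159} = \sqrt{\left(\left(3 + 8\right) + 2\right) - 159} = \sqrt{\left(11 + 2\right) - 159} = \sqrt{13 - 159} = \sqrt{-146} = i \sqrt{146}$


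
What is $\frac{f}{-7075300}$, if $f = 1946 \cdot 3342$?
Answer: $- \frac{1625883}{1768825} \approx -0.91919$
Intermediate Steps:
$f = 6503532$
$\frac{f}{-7075300} = \frac{6503532}{-7075300} = 6503532 \left(- \frac{1}{7075300}\right) = - \frac{1625883}{1768825}$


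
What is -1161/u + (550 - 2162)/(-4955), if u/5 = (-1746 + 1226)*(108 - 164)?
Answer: 45790889/144289600 ≈ 0.31735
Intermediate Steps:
u = 145600 (u = 5*((-1746 + 1226)*(108 - 164)) = 5*(-520*(-56)) = 5*29120 = 145600)
-1161/u + (550 - 2162)/(-4955) = -1161/145600 + (550 - 2162)/(-4955) = -1161*1/145600 - 1612*(-1/4955) = -1161/145600 + 1612/4955 = 45790889/144289600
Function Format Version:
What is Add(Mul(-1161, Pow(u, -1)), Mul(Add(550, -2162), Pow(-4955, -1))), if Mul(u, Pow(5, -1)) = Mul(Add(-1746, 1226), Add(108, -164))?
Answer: Rational(45790889, 144289600) ≈ 0.31735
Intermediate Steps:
u = 145600 (u = Mul(5, Mul(Add(-1746, 1226), Add(108, -164))) = Mul(5, Mul(-520, -56)) = Mul(5, 29120) = 145600)
Add(Mul(-1161, Pow(u, -1)), Mul(Add(550, -2162), Pow(-4955, -1))) = Add(Mul(-1161, Pow(145600, -1)), Mul(Add(550, -2162), Pow(-4955, -1))) = Add(Mul(-1161, Rational(1, 145600)), Mul(-1612, Rational(-1, 4955))) = Add(Rational(-1161, 145600), Rational(1612, 4955)) = Rational(45790889, 144289600)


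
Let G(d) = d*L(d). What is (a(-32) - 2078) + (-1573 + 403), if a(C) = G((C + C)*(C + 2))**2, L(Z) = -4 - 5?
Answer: 298595152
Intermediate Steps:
L(Z) = -9
G(d) = -9*d (G(d) = d*(-9) = -9*d)
a(C) = 324*C**2*(2 + C)**2 (a(C) = (-9*(C + C)*(C + 2))**2 = (-9*2*C*(2 + C))**2 = (-18*C*(2 + C))**2 = 324*C**2*(2 + C)**2)
(a(-32) - 2078) + (-1573 + 403) = (324*(-32)**2*(2 - 32)**2 - 2078) + (-1573 + 403) = (324*1024*(-30)**2 - 2078) - 1170 = (324*1024*900 - 2078) - 1170 = (298598400 - 2078) - 1170 = 298596322 - 1170 = 298595152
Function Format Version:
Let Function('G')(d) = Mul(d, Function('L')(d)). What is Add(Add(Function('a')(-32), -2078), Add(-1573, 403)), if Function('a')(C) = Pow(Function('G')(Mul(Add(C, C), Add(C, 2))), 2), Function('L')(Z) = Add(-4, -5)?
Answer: 298595152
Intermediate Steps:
Function('L')(Z) = -9
Function('G')(d) = Mul(-9, d) (Function('G')(d) = Mul(d, -9) = Mul(-9, d))
Function('a')(C) = Mul(324, Pow(C, 2), Pow(Add(2, C), 2)) (Function('a')(C) = Pow(Mul(-9, Mul(Add(C, C), Add(C, 2))), 2) = Pow(Mul(-9, Mul(Mul(2, C), Add(2, C))), 2) = Pow(Mul(-9, Mul(2, C, Add(2, C))), 2) = Pow(Mul(-18, C, Add(2, C)), 2) = Mul(324, Pow(C, 2), Pow(Add(2, C), 2)))
Add(Add(Function('a')(-32), -2078), Add(-1573, 403)) = Add(Add(Mul(324, Pow(-32, 2), Pow(Add(2, -32), 2)), -2078), Add(-1573, 403)) = Add(Add(Mul(324, 1024, Pow(-30, 2)), -2078), -1170) = Add(Add(Mul(324, 1024, 900), -2078), -1170) = Add(Add(298598400, -2078), -1170) = Add(298596322, -1170) = 298595152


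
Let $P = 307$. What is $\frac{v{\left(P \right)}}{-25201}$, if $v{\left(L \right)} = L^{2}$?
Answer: $- \frac{94249}{25201} \approx -3.7399$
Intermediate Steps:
$\frac{v{\left(P \right)}}{-25201} = \frac{307^{2}}{-25201} = 94249 \left(- \frac{1}{25201}\right) = - \frac{94249}{25201}$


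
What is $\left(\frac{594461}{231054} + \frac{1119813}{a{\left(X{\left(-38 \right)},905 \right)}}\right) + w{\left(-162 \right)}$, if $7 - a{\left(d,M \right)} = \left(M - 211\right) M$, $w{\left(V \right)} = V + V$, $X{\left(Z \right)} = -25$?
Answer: $- \frac{46903114076107}{145116468402} \approx -323.21$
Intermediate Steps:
$w{\left(V \right)} = 2 V$
$a{\left(d,M \right)} = 7 - M \left(-211 + M\right)$ ($a{\left(d,M \right)} = 7 - \left(M - 211\right) M = 7 - \left(-211 + M\right) M = 7 - M \left(-211 + M\right)$)
$\left(\frac{594461}{231054} + \frac{1119813}{a{\left(X{\left(-38 \right)},905 \right)}}\right) + w{\left(-162 \right)} = \left(\frac{594461}{231054} + \frac{1119813}{7 - 905^{2} + 211 \cdot 905}\right) + 2 \left(-162\right) = \left(594461 \cdot \frac{1}{231054} + \frac{1119813}{7 - 819025 + 190955}\right) - 324 = \left(\frac{594461}{231054} + \frac{1119813}{7 - 819025 + 190955}\right) - 324 = \left(\frac{594461}{231054} + \frac{1119813}{-628063}\right) - 324 = \left(\frac{594461}{231054} + 1119813 \left(- \frac{1}{628063}\right)\right) - 324 = \left(\frac{594461}{231054} - \frac{1119813}{628063}\right) - 324 = \frac{114621686141}{145116468402} - 324 = - \frac{46903114076107}{145116468402}$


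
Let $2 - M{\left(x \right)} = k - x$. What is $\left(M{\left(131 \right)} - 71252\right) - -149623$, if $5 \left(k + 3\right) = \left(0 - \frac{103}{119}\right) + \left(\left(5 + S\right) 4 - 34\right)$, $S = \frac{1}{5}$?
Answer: $\frac{233566694}{2975} \approx 78510.0$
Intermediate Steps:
$S = \frac{1}{5} \approx 0.2$
$k = - \frac{17294}{2975}$ ($k = -3 + \frac{\left(0 - \frac{103}{119}\right) - \left(34 - \left(5 + \frac{1}{5}\right) 4\right)}{5} = -3 + \frac{\left(0 - \frac{103}{119}\right) + \left(\frac{26}{5} \cdot 4 - 34\right)}{5} = -3 + \frac{\left(0 - \frac{103}{119}\right) + \left(\frac{104}{5} - 34\right)}{5} = -3 + \frac{- \frac{103}{119} - \frac{66}{5}}{5} = -3 + \frac{1}{5} \left(- \frac{8369}{595}\right) = -3 - \frac{8369}{2975} = - \frac{17294}{2975} \approx -5.8131$)
$M{\left(x \right)} = \frac{23244}{2975} + x$ ($M{\left(x \right)} = 2 - \left(- \frac{17294}{2975} - x\right) = 2 + \left(\frac{17294}{2975} + x\right) = \frac{23244}{2975} + x$)
$\left(M{\left(131 \right)} - 71252\right) - -149623 = \left(\left(\frac{23244}{2975} + 131\right) - 71252\right) - -149623 = \left(\frac{412969}{2975} - 71252\right) + 149623 = - \frac{211561731}{2975} + 149623 = \frac{233566694}{2975}$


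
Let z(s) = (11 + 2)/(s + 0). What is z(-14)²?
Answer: 169/196 ≈ 0.86224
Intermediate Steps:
z(s) = 13/s
z(-14)² = (13/(-14))² = (13*(-1/14))² = (-13/14)² = 169/196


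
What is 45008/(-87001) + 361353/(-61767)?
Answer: -11406027163/1791263589 ≈ -6.3676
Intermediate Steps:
45008/(-87001) + 361353/(-61767) = 45008*(-1/87001) + 361353*(-1/61767) = -45008/87001 - 120451/20589 = -11406027163/1791263589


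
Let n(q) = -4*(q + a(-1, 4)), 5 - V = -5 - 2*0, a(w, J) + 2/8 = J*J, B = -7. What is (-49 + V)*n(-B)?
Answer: 3549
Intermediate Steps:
a(w, J) = -¼ + J² (a(w, J) = -¼ + J*J = -¼ + J²)
V = 10 (V = 5 - (-5 - 2*0) = 5 - (-5 + 0) = 5 - 1*(-5) = 5 + 5 = 10)
n(q) = -63 - 4*q (n(q) = -4*(q + (-¼ + 4²)) = -4*(q + (-¼ + 16)) = -4*(q + 63/4) = -4*(63/4 + q) = -63 - 4*q)
(-49 + V)*n(-B) = (-49 + 10)*(-63 - (-4)*(-7)) = -39*(-63 - 4*7) = -39*(-63 - 28) = -39*(-91) = 3549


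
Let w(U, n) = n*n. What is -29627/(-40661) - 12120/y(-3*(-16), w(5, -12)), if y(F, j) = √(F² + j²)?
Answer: 29627/40661 - 101*√10/4 ≈ -79.119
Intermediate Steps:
w(U, n) = n²
-29627/(-40661) - 12120/y(-3*(-16), w(5, -12)) = -29627/(-40661) - 12120/√((-3*(-16))² + ((-12)²)²) = -29627*(-1/40661) - 12120/√(48² + 144²) = 29627/40661 - 12120/√(2304 + 20736) = 29627/40661 - 12120*√10/480 = 29627/40661 - 101*√10/4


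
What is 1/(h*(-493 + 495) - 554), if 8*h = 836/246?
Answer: -246/136075 ≈ -0.0018078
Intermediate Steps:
h = 209/492 (h = (836/246)/8 = (836*(1/246))/8 = (⅛)*(418/123) = 209/492 ≈ 0.42480)
1/(h*(-493 + 495) - 554) = 1/(209*(-493 + 495)/492 - 554) = 1/((209/492)*2 - 554) = 1/(209/246 - 554) = 1/(-136075/246) = -246/136075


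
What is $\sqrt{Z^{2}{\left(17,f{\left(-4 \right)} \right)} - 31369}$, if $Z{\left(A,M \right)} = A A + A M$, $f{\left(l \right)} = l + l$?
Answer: $2 i \sqrt{1990} \approx 89.219 i$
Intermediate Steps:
$f{\left(l \right)} = 2 l$
$Z{\left(A,M \right)} = A^{2} + A M$
$\sqrt{Z^{2}{\left(17,f{\left(-4 \right)} \right)} - 31369} = \sqrt{\left(17 \left(17 + 2 \left(-4\right)\right)\right)^{2} - 31369} = \sqrt{\left(17 \left(17 - 8\right)\right)^{2} - 31369} = \sqrt{\left(17 \cdot 9\right)^{2} - 31369} = \sqrt{153^{2} - 31369} = \sqrt{23409 - 31369} = \sqrt{-7960} = 2 i \sqrt{1990}$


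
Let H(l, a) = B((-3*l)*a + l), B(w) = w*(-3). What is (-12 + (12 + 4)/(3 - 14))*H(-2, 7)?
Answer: 17760/11 ≈ 1614.5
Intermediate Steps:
B(w) = -3*w
H(l, a) = -3*l + 9*a*l (H(l, a) = -3*((-3*l)*a + l) = -3*(-3*a*l + l) = -3*(l - 3*a*l) = -3*l + 9*a*l)
(-12 + (12 + 4)/(3 - 14))*H(-2, 7) = (-12 + (12 + 4)/(3 - 14))*(3*(-2)*(-1 + 3*7)) = (-12 + 16/(-11))*(3*(-2)*(-1 + 21)) = (-12 + 16*(-1/11))*(3*(-2)*20) = (-12 - 16/11)*(-120) = -148/11*(-120) = 17760/11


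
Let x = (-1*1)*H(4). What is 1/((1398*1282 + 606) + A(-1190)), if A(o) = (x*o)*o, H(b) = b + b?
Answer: -1/9535958 ≈ -1.0487e-7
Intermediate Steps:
H(b) = 2*b
x = -8 (x = (-1*1)*(2*4) = -1*8 = -8)
A(o) = -8*o**2 (A(o) = (-8*o)*o = -8*o**2)
1/((1398*1282 + 606) + A(-1190)) = 1/((1398*1282 + 606) - 8*(-1190)**2) = 1/((1792236 + 606) - 8*1416100) = 1/(1792842 - 11328800) = 1/(-9535958) = -1/9535958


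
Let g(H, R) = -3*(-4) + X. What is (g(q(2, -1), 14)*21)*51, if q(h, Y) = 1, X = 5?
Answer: 18207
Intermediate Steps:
g(H, R) = 17 (g(H, R) = -3*(-4) + 5 = 12 + 5 = 17)
(g(q(2, -1), 14)*21)*51 = (17*21)*51 = 357*51 = 18207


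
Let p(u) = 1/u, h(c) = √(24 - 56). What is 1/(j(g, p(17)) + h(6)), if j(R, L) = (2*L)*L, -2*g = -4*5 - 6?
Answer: 289/1336338 - 83521*I*√2/668169 ≈ 0.00021626 - 0.17678*I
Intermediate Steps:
h(c) = 4*I*√2 (h(c) = √(-32) = 4*I*√2)
g = 13 (g = -(-4*5 - 6)/2 = -(-20 - 6)/2 = -½*(-26) = 13)
j(R, L) = 2*L²
1/(j(g, p(17)) + h(6)) = 1/(2*(1/17)² + 4*I*√2) = 1/(2*(1/289) + 4*I*√2) = 1/(2/289 + 4*I*√2)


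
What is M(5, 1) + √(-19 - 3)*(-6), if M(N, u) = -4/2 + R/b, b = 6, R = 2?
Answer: -5/3 - 6*I*√22 ≈ -1.6667 - 28.142*I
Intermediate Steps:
M(N, u) = -5/3 (M(N, u) = -4/2 + 2/6 = -4*½ + 2*(⅙) = -2 + ⅓ = -5/3)
M(5, 1) + √(-19 - 3)*(-6) = -5/3 + √(-19 - 3)*(-6) = -5/3 + √(-22)*(-6) = -5/3 + (I*√22)*(-6) = -5/3 - 6*I*√22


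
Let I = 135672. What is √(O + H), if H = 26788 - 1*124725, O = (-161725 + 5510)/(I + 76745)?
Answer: 2*I*√1104761696496162/212417 ≈ 312.95*I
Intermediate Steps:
O = -156215/212417 (O = (-161725 + 5510)/(135672 + 76745) = -156215/212417 ≈ -0.73542)
H = -97937 (H = 26788 - 124725 = -97937)
√(O + H) = √(-156215/212417 - 97937) = √(-20803639944/212417) = 2*I*√1104761696496162/212417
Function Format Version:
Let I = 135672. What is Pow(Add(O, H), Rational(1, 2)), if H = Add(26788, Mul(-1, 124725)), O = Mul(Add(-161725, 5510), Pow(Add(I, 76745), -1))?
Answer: Mul(Rational(2, 212417), I, Pow(1104761696496162, Rational(1, 2))) ≈ Mul(312.95, I)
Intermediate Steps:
O = Rational(-156215, 212417) (O = Mul(Add(-161725, 5510), Pow(Add(135672, 76745), -1)) = Mul(-156215, Pow(212417, -1)) = Mul(-156215, Rational(1, 212417)) = Rational(-156215, 212417) ≈ -0.73542)
H = -97937 (H = Add(26788, -124725) = -97937)
Pow(Add(O, H), Rational(1, 2)) = Pow(Add(Rational(-156215, 212417), -97937), Rational(1, 2)) = Pow(Rational(-20803639944, 212417), Rational(1, 2)) = Mul(Rational(2, 212417), I, Pow(1104761696496162, Rational(1, 2)))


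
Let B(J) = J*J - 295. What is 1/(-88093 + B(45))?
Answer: -1/86363 ≈ -1.1579e-5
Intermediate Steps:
B(J) = -295 + J² (B(J) = J² - 295 = -295 + J²)
1/(-88093 + B(45)) = 1/(-88093 + (-295 + 45²)) = 1/(-88093 + (-295 + 2025)) = 1/(-88093 + 1730) = 1/(-86363) = -1/86363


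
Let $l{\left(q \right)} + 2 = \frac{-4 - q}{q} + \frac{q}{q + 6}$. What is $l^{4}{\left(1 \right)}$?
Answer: $\frac{5308416}{2401} \approx 2210.9$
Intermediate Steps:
$l{\left(q \right)} = -2 + \frac{q}{6 + q} + \frac{-4 - q}{q}$ ($l{\left(q \right)} = -2 + \left(\frac{-4 - q}{q} + \frac{q}{q + 6}\right) = -2 + \left(\frac{-4 - q}{q} + \frac{q}{6 + q}\right) = -2 + \left(\frac{q}{6 + q} + \frac{-4 - q}{q}\right) = -2 + \frac{q}{6 + q} + \frac{-4 - q}{q}$)
$l^{4}{\left(1 \right)} = \left(\frac{2 \left(-12 - 1^{2} - 11\right)}{1 \left(6 + 1\right)}\right)^{4} = \left(2 \cdot 1 \cdot \frac{1}{7} \left(-12 - 1 - 11\right)\right)^{4} = \left(2 \cdot 1 \cdot \frac{1}{7} \left(-24\right)\right)^{4} = \left(- \frac{48}{7}\right)^{4} = \frac{5308416}{2401}$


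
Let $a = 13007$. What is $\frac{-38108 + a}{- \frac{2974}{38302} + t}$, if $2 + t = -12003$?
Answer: $\frac{160236417}{76636414} \approx 2.0909$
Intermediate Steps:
$t = -12005$ ($t = -2 - 12003 = -12005$)
$\frac{-38108 + a}{- \frac{2974}{38302} + t} = \frac{-38108 + 13007}{- \frac{2974}{38302} - 12005} = - \frac{25101}{- \frac{2974}{38302} - 12005} = - \frac{25101}{\left(-1\right) \frac{1487}{19151} - 12005} = - \frac{25101}{- \frac{1487}{19151} - 12005} = - \frac{25101}{- \frac{229909242}{19151}} = \left(-25101\right) \left(- \frac{19151}{229909242}\right) = \frac{160236417}{76636414}$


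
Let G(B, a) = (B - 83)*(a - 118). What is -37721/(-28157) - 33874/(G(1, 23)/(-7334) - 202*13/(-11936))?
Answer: 1098635054596983/27313162867 ≈ 40224.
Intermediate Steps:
G(B, a) = (-118 + a)*(-83 + B) (G(B, a) = (-83 + B)*(-118 + a) = (-118 + a)*(-83 + B))
-37721/(-28157) - 33874/(G(1, 23)/(-7334) - 202*13/(-11936)) = -37721/(-28157) - 33874/((9794 - 118*1 - 83*23 + 1*23)/(-7334) - 202*13/(-11936)) = -37721*(-1/28157) - 33874/((9794 - 118 - 1909 + 23)*(-1/7334) - 2626*(-1/11936)) = 37721/28157 - 33874/(7790*(-1/7334) + 1313/5968) = 37721/28157 - 33874/(-205/193 + 1313/5968) = 37721/28157 - 33874/(-970031/1151824) = 37721/28157 - 33874*(-1151824/970031) = 37721/28157 + 39016886176/970031 = 1098635054596983/27313162867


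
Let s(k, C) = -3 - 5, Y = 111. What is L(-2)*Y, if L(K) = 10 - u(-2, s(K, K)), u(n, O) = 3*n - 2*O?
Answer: 0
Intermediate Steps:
s(k, C) = -8
u(n, O) = -2*O + 3*n
L(K) = 0 (L(K) = 10 - (-2*(-8) + 3*(-2)) = 10 - (16 - 6) = 10 - 1*10 = 10 - 10 = 0)
L(-2)*Y = 0*111 = 0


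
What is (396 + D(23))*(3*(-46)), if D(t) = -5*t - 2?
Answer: -38502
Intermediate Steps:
D(t) = -2 - 5*t
(396 + D(23))*(3*(-46)) = (396 + (-2 - 5*23))*(3*(-46)) = (396 + (-2 - 115))*(-138) = (396 - 117)*(-138) = 279*(-138) = -38502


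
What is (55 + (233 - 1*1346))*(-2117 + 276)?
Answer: 1947778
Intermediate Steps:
(55 + (233 - 1*1346))*(-2117 + 276) = (55 + (233 - 1346))*(-1841) = (55 - 1113)*(-1841) = -1058*(-1841) = 1947778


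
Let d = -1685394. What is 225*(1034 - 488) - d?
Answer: 1808244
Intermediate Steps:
225*(1034 - 488) - d = 225*(1034 - 488) - 1*(-1685394) = 225*546 + 1685394 = 122850 + 1685394 = 1808244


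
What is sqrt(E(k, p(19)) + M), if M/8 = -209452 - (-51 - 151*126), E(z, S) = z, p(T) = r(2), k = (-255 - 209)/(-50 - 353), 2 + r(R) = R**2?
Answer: 6*I*sqrt(6870797778)/403 ≈ 1234.1*I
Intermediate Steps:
r(R) = -2 + R**2
k = 464/403 (k = -464/(-403) = -464*(-1/403) = 464/403 ≈ 1.1514)
p(T) = 2 (p(T) = -2 + 2**2 = -2 + 4 = 2)
M = -1523000 (M = 8*(-209452 - (-51 - 151*126)) = 8*(-209452 - (-51 - 19026)) = 8*(-209452 - 1*(-19077)) = 8*(-209452 + 19077) = 8*(-190375) = -1523000)
sqrt(E(k, p(19)) + M) = sqrt(464/403 - 1523000) = sqrt(-613768536/403) = 6*I*sqrt(6870797778)/403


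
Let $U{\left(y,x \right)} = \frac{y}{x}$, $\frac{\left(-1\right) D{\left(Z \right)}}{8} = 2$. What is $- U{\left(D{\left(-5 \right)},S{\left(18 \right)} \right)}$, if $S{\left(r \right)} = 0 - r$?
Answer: $- \frac{8}{9} \approx -0.88889$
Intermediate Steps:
$S{\left(r \right)} = - r$
$D{\left(Z \right)} = -16$ ($D{\left(Z \right)} = \left(-8\right) 2 = -16$)
$- U{\left(D{\left(-5 \right)},S{\left(18 \right)} \right)} = - \frac{-16}{\left(-1\right) 18} = - \frac{-16}{-18} = - \frac{\left(-16\right) \left(-1\right)}{18} = \left(-1\right) \frac{8}{9} = - \frac{8}{9}$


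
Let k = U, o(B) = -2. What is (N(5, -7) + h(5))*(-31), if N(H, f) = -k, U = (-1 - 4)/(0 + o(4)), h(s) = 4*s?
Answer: -1085/2 ≈ -542.50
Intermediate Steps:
U = 5/2 (U = (-1 - 4)/(0 - 2) = -5/(-2) = -5*(-½) = 5/2 ≈ 2.5000)
k = 5/2 ≈ 2.5000
N(H, f) = -5/2 (N(H, f) = -1*5/2 = -5/2)
(N(5, -7) + h(5))*(-31) = (-5/2 + 4*5)*(-31) = (-5/2 + 20)*(-31) = (35/2)*(-31) = -1085/2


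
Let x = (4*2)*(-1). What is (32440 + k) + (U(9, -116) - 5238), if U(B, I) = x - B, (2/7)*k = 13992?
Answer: 76157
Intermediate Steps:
x = -8 (x = 8*(-1) = -8)
k = 48972 (k = (7/2)*13992 = 48972)
U(B, I) = -8 - B
(32440 + k) + (U(9, -116) - 5238) = (32440 + 48972) + ((-8 - 1*9) - 5238) = 81412 + ((-8 - 9) - 5238) = 81412 + (-17 - 5238) = 81412 - 5255 = 76157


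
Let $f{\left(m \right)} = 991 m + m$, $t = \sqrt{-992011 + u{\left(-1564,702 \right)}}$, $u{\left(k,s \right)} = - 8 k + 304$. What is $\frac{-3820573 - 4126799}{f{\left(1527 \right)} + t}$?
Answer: $- \frac{12038551947648}{2294571545851} + \frac{7947372 i \sqrt{979195}}{2294571545851} \approx -5.2465 + 0.0034273 i$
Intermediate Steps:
$u{\left(k,s \right)} = 304 - 8 k$
$t = i \sqrt{979195}$ ($t = \sqrt{-992011 + \left(304 - -12512\right)} = \sqrt{-992011 + \left(304 + 12512\right)} = \sqrt{-992011 + 12816} = \sqrt{-979195} = i \sqrt{979195} \approx 989.54 i$)
$f{\left(m \right)} = 992 m$
$\frac{-3820573 - 4126799}{f{\left(1527 \right)} + t} = \frac{-3820573 - 4126799}{992 \cdot 1527 + i \sqrt{979195}} = - \frac{7947372}{1514784 + i \sqrt{979195}}$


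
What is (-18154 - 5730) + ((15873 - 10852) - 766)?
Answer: -19629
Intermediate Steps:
(-18154 - 5730) + ((15873 - 10852) - 766) = -23884 + (5021 - 766) = -23884 + 4255 = -19629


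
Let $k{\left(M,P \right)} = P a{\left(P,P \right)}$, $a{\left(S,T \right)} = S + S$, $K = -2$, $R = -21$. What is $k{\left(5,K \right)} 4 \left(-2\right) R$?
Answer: $1344$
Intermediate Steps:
$a{\left(S,T \right)} = 2 S$
$k{\left(M,P \right)} = 2 P^{2}$ ($k{\left(M,P \right)} = P 2 P = 2 P^{2}$)
$k{\left(5,K \right)} 4 \left(-2\right) R = 2 \left(-2\right)^{2} \cdot 4 \left(-2\right) \left(-21\right) = 2 \cdot 4 \left(-8\right) \left(-21\right) = 8 \left(-8\right) \left(-21\right) = \left(-64\right) \left(-21\right) = 1344$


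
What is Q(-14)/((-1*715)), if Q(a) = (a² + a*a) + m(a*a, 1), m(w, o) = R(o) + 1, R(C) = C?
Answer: -394/715 ≈ -0.55105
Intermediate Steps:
m(w, o) = 1 + o (m(w, o) = o + 1 = 1 + o)
Q(a) = 2 + 2*a² (Q(a) = (a² + a*a) + (1 + 1) = (a² + a²) + 2 = 2*a² + 2 = 2 + 2*a²)
Q(-14)/((-1*715)) = (2 + 2*(-14)²)/((-1*715)) = (2 + 2*196)/(-715) = (2 + 392)*(-1/715) = 394*(-1/715) = -394/715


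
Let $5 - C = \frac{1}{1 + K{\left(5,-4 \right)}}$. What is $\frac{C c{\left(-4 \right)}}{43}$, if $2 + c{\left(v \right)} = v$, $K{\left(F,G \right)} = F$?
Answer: $- \frac{29}{43} \approx -0.67442$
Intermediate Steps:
$c{\left(v \right)} = -2 + v$
$C = \frac{29}{6}$ ($C = 5 - \frac{1}{1 + 5} = 5 - \frac{1}{6} = \frac{29}{6} \approx 4.8333$)
$\frac{C c{\left(-4 \right)}}{43} = \frac{\frac{29}{6} \left(-2 - 4\right)}{43} = \frac{29}{6} \left(-6\right) \frac{1}{43} = \left(-29\right) \frac{1}{43} = - \frac{29}{43}$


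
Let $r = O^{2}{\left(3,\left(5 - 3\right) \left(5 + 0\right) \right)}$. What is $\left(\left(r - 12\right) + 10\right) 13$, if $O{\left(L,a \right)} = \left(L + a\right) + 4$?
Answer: $3731$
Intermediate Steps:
$O{\left(L,a \right)} = 4 + L + a$
$r = 289$ ($r = \left(4 + 3 + \left(5 - 3\right) \left(5 + 0\right)\right)^{2} = \left(4 + 3 + 2 \cdot 5\right)^{2} = \left(4 + 3 + 10\right)^{2} = 17^{2} = 289$)
$\left(\left(r - 12\right) + 10\right) 13 = \left(\left(289 - 12\right) + 10\right) 13 = \left(277 + 10\right) 13 = 287 \cdot 13 = 3731$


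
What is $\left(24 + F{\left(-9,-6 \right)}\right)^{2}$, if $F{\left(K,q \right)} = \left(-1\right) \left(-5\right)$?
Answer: $841$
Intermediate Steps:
$F{\left(K,q \right)} = 5$
$\left(24 + F{\left(-9,-6 \right)}\right)^{2} = \left(24 + 5\right)^{2} = 29^{2} = 841$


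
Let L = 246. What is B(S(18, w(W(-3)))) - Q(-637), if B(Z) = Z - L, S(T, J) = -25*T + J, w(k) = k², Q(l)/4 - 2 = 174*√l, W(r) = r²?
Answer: -623 - 4872*I*√13 ≈ -623.0 - 17566.0*I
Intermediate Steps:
Q(l) = 8 + 696*√l (Q(l) = 8 + 4*(174*√l) = 8 + 696*√l)
S(T, J) = J - 25*T
B(Z) = -246 + Z (B(Z) = Z - 1*246 = Z - 246 = -246 + Z)
B(S(18, w(W(-3)))) - Q(-637) = (-246 + (((-3)²)² - 25*18)) - (8 + 696*√(-637)) = (-246 + (9² - 450)) - (8 + 696*(7*I*√13)) = (-246 + (81 - 450)) - (8 + 4872*I*√13) = (-246 - 369) + (-8 - 4872*I*√13) = -615 + (-8 - 4872*I*√13) = -623 - 4872*I*√13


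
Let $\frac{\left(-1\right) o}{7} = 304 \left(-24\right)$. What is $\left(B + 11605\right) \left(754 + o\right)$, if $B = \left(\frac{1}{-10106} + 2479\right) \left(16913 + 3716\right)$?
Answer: $\frac{13395231301733811}{5053} \approx 2.6509 \cdot 10^{12}$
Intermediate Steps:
$o = 51072$ ($o = - 7 \cdot 304 \left(-24\right) = \left(-7\right) \left(-7296\right) = 51072$)
$B = \frac{516813654217}{10106}$ ($B = \left(- \frac{1}{10106} + 2479\right) 20629 = \frac{25052773}{10106} \cdot 20629 = \frac{516813654217}{10106} \approx 5.1139 \cdot 10^{7}$)
$\left(B + 11605\right) \left(754 + o\right) = \left(\frac{516813654217}{10106} + 11605\right) \left(754 + 51072\right) = \frac{516930934347}{10106} \cdot 51826 = \frac{13395231301733811}{5053}$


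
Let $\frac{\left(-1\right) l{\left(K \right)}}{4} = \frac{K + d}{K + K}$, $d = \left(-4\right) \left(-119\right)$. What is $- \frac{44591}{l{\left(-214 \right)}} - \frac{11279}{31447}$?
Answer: $- \frac{150044045037}{8239114} \approx -18211.0$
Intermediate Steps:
$d = 476$
$l{\left(K \right)} = - \frac{2 \left(476 + K\right)}{K}$ ($l{\left(K \right)} = - 4 \frac{K + 476}{K + K} = - 4 \frac{476 + K}{2 K} = - \frac{2 \left(476 + K\right)}{K}$)
$- \frac{44591}{l{\left(-214 \right)}} - \frac{11279}{31447} = - \frac{44591}{-2 - \frac{952}{-214}} - \frac{11279}{31447} = - \frac{44591}{-2 - - \frac{476}{107}} - \frac{11279}{31447} = - \frac{44591}{-2 + \frac{476}{107}} - \frac{11279}{31447} = - \frac{44591}{\frac{262}{107}} - \frac{11279}{31447} = \left(-44591\right) \frac{107}{262} - \frac{11279}{31447} = - \frac{4771237}{262} - \frac{11279}{31447} = - \frac{150044045037}{8239114}$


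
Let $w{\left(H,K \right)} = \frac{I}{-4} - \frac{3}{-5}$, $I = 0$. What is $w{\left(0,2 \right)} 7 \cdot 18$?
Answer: $\frac{378}{5} \approx 75.6$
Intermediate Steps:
$w{\left(H,K \right)} = \frac{3}{5}$ ($w{\left(H,K \right)} = \frac{0}{-4} - \frac{3}{-5} = 0 \left(- \frac{1}{4}\right) - - \frac{3}{5} = 0 + \frac{3}{5} = \frac{3}{5}$)
$w{\left(0,2 \right)} 7 \cdot 18 = \frac{3}{5} \cdot 7 \cdot 18 = \frac{21}{5} \cdot 18 = \frac{378}{5}$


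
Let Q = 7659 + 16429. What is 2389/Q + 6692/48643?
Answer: 39629289/167387512 ≈ 0.23675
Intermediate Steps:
Q = 24088
2389/Q + 6692/48643 = 2389/24088 + 6692/48643 = 2389*(1/24088) + 6692*(1/48643) = 2389/24088 + 956/6949 = 39629289/167387512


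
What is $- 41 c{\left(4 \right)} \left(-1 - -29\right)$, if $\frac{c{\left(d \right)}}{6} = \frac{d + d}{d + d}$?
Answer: $-6888$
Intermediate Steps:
$c{\left(d \right)} = 6$ ($c{\left(d \right)} = 6 \frac{d + d}{d + d} = 6 \frac{2 d}{2 d} = 6 \cdot 2 d \frac{1}{2 d} = 6 \cdot 1 = 6$)
$- 41 c{\left(4 \right)} \left(-1 - -29\right) = \left(-41\right) 6 \left(-1 - -29\right) = - 246 \left(-1 + 29\right) = \left(-246\right) 28 = -6888$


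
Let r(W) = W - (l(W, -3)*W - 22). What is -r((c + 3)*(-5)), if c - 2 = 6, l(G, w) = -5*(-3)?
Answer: -792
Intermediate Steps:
l(G, w) = 15
c = 8 (c = 2 + 6 = 8)
r(W) = 22 - 14*W (r(W) = W - (15*W - 22) = W - (-22 + 15*W) = W + (22 - 15*W) = 22 - 14*W)
-r((c + 3)*(-5)) = -(22 - 14*(8 + 3)*(-5)) = -(22 - 154*(-5)) = -(22 - 14*(-55)) = -(22 + 770) = -1*792 = -792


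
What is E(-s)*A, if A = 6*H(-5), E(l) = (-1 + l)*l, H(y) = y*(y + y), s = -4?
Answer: 3600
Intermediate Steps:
H(y) = 2*y² (H(y) = y*(2*y) = 2*y²)
E(l) = l*(-1 + l)
A = 300 (A = 6*(2*(-5)²) = 6*(2*25) = 6*50 = 300)
E(-s)*A = ((-1*(-4))*(-1 - 1*(-4)))*300 = (4*(-1 + 4))*300 = (4*3)*300 = 12*300 = 3600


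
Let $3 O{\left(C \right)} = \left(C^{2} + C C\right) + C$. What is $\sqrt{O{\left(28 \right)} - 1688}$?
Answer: $34 i \approx 34.0 i$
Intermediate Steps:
$O{\left(C \right)} = \frac{C}{3} + \frac{2 C^{2}}{3}$ ($O{\left(C \right)} = \frac{\left(C^{2} + C C\right) + C}{3} = \frac{\left(C^{2} + C^{2}\right) + C}{3} = \frac{2 C^{2} + C}{3} = \frac{C + 2 C^{2}}{3} = \frac{C}{3} + \frac{2 C^{2}}{3}$)
$\sqrt{O{\left(28 \right)} - 1688} = \sqrt{\frac{1}{3} \cdot 28 \left(1 + 2 \cdot 28\right) - 1688} = \sqrt{\frac{1}{3} \cdot 28 \left(1 + 56\right) - 1688} = \sqrt{\frac{1}{3} \cdot 28 \cdot 57 - 1688} = \sqrt{532 - 1688} = \sqrt{-1156} = 34 i$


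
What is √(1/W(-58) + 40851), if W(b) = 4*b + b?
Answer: √3435568810/290 ≈ 202.12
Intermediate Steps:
W(b) = 5*b
√(1/W(-58) + 40851) = √(1/(5*(-58)) + 40851) = √(1/(-290) + 40851) = √(-1/290 + 40851) = √(11846789/290) = √3435568810/290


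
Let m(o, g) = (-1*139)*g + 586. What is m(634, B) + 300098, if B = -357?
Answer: 350307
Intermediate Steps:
m(o, g) = 586 - 139*g (m(o, g) = -139*g + 586 = 586 - 139*g)
m(634, B) + 300098 = (586 - 139*(-357)) + 300098 = (586 + 49623) + 300098 = 50209 + 300098 = 350307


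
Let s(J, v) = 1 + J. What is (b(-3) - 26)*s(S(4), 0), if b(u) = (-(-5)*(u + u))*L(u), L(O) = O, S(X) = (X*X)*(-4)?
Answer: -4032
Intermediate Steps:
S(X) = -4*X² (S(X) = X²*(-4) = -4*X²)
b(u) = 10*u² (b(u) = (-(-5)*(u + u))*u = (-(-5)*2*u)*u = (-(-10)*u)*u = (10*u)*u = 10*u²)
(b(-3) - 26)*s(S(4), 0) = (10*(-3)² - 26)*(1 - 4*4²) = (10*9 - 26)*(1 - 4*16) = (90 - 26)*(1 - 64) = 64*(-63) = -4032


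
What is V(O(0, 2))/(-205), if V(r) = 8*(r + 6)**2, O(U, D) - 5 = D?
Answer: -1352/205 ≈ -6.5951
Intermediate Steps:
O(U, D) = 5 + D
V(r) = 8*(6 + r)**2
V(O(0, 2))/(-205) = (8*(6 + (5 + 2))**2)/(-205) = (8*(6 + 7)**2)*(-1/205) = (8*13**2)*(-1/205) = (8*169)*(-1/205) = 1352*(-1/205) = -1352/205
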